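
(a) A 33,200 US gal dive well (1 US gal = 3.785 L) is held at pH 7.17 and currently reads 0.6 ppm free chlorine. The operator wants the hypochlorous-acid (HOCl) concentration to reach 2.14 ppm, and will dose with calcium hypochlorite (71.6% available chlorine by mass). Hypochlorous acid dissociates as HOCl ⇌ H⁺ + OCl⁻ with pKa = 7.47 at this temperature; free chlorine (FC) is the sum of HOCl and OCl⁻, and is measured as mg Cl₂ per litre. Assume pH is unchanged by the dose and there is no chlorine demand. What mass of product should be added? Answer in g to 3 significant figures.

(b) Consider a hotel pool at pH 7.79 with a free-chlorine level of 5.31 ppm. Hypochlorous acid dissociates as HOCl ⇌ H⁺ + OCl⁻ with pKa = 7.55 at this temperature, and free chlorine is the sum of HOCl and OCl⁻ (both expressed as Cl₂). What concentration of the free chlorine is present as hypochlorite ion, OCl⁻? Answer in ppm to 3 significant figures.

(a) 459 g; (b) 3.37 ppm

(a) Volume: 33,200 US gal × 3.785 L/gal = 125,662 L.
(a) [OCl⁻]/[HOCl] = 10^(pH − pKa) = 10^(7.17 − 7.47) = 0.5012; fraction as HOCl = 1/(1 + 0.5012) = 0.6661.
(a) Free chlorine required for 2.14 ppm HOCl: 2.14 / 0.6661 = 3.213 ppm.
(a) FC to add: 3.213 − 0.6 = 2.613 mg/L as Cl₂.
(a) Cl₂ equivalent: 2.613 mg/L × 125,662 L = 328.3 g.
(a) Product at 71.6% available Cl: 328.3 / 0.716 = 458.5 g.

(b) [OCl⁻]/[HOCl] = 10^(pH − pKa) = 10^(7.79 − 7.55) = 10^0.24 = 1.738.
(b) Fraction as HOCl = 1 / (1 + 1.738) = 0.3653.
(b) OCl⁻ = (1 − 0.3653) × 5.31 ppm = 3.37 ppm.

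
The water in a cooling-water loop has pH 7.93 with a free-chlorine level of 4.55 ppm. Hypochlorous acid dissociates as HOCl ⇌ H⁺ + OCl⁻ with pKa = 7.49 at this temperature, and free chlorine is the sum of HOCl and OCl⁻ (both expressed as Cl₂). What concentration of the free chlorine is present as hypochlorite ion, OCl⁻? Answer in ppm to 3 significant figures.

3.34 ppm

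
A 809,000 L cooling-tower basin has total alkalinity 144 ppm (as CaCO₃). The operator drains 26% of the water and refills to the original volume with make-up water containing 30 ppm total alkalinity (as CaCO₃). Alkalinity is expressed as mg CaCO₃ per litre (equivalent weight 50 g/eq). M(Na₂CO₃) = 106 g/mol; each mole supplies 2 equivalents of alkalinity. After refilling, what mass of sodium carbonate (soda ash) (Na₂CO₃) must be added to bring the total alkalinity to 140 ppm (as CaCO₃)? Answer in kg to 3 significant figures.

After draining 26% and refilling: 144 × 0.74 + 30 × 0.26 = 114.36 ppm.
Deficit to target: 140 − 114.36 = 25.64 mg/L.
As CaCO₃: 25.64 mg/L × 809,000 L = 20,740 g; ÷ 50 g/eq ÷ 2 = 207.4 mol Na₂CO₃.
Mass: 207.4 × 106 = 21,990 g.

22.0 kg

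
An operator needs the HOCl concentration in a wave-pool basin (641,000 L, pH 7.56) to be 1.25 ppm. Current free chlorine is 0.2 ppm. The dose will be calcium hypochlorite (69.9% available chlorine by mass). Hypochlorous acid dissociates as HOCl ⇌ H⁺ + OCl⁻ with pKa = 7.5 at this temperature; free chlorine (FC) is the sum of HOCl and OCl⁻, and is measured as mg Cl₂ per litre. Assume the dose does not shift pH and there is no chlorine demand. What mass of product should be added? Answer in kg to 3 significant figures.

2.28 kg

[OCl⁻]/[HOCl] = 10^(pH − pKa) = 10^(7.56 − 7.5) = 1.148; fraction as HOCl = 1/(1 + 1.148) = 0.4655.
Free chlorine required for 1.25 ppm HOCl: 1.25 / 0.4655 = 2.685 ppm.
FC to add: 2.685 − 0.2 = 2.485 mg/L as Cl₂.
Cl₂ equivalent: 2.485 mg/L × 641,000 L = 1593 g.
Product at 69.9% available Cl: 1593 / 0.699 = 2279 g.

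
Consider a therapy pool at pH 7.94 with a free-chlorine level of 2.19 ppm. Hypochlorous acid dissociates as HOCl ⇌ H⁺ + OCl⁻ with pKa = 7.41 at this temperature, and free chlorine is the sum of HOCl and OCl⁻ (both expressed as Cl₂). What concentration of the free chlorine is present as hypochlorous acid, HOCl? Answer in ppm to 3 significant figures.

0.499 ppm

[OCl⁻]/[HOCl] = 10^(pH − pKa) = 10^(7.94 − 7.41) = 10^0.53 = 3.388.
Fraction as HOCl = 1 / (1 + 3.388) = 0.2279.
HOCl = 0.2279 × 2.19 ppm = 0.499 ppm.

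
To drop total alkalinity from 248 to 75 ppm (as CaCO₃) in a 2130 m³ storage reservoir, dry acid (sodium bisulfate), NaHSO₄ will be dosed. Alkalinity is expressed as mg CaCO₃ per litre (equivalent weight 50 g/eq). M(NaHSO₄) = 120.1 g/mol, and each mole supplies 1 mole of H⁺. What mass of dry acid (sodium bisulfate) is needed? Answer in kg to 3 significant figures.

885 kg

Volume: 2130 m³ = 2,130,000 L.
Alkalinity to neutralize: (248 − 75) = 173 mg/L as CaCO₃ × 2,130,000 L = 368,500 g as CaCO₃.
Equivalents of H⁺ required: 368,500 ÷ 50 g/eq = 7370 eq = 7370 mol NaHSO₄.
Mass of NaHSO₄: 7370 × 120.1 = 885,100 g.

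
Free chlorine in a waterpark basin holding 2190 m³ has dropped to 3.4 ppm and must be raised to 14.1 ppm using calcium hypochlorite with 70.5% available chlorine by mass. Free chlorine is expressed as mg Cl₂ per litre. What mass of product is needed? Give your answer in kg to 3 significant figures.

Volume: 2190 m³ = 2,190,000 L.
Chlorine deficit: 14.1 − 3.4 = 10.7 ppm = 10.7 mg/L as Cl₂.
Cl₂ equivalent needed: 10.7 mg/L × 2,190,000 L = 23,430,000 mg = 23,430 g.
Product at 70.5% available chlorine: 23,430 / 0.705 = 33,240 g.

33.2 kg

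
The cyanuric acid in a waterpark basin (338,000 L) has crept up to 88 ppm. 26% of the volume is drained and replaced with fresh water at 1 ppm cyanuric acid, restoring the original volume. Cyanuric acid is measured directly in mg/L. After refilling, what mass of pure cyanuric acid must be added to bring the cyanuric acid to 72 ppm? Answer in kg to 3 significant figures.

2.24 kg

After draining 26% and refilling: 88 × 0.74 + 1 × 0.26 = 65.38 ppm.
Deficit to target: 72 − 65.38 = 6.62 mg/L.
Mass: 6.62 mg/L × 338,000 L = 2238 g cyanuric acid.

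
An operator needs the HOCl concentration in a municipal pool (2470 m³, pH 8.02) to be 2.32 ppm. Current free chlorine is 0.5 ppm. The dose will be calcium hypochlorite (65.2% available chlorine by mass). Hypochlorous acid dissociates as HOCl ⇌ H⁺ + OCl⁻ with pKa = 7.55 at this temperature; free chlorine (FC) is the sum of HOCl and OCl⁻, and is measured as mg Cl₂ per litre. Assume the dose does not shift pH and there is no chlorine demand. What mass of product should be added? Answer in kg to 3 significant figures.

Volume: 2470 m³ = 2,470,000 L.
[OCl⁻]/[HOCl] = 10^(pH − pKa) = 10^(8.02 − 7.55) = 2.951; fraction as HOCl = 1/(1 + 2.951) = 0.2531.
Free chlorine required for 2.32 ppm HOCl: 2.32 / 0.2531 = 9.167 ppm.
FC to add: 9.167 − 0.5 = 8.667 mg/L as Cl₂.
Cl₂ equivalent: 8.667 mg/L × 2,470,000 L = 21,410 g.
Product at 65.2% available Cl: 21,410 / 0.652 = 32,830 g.

32.8 kg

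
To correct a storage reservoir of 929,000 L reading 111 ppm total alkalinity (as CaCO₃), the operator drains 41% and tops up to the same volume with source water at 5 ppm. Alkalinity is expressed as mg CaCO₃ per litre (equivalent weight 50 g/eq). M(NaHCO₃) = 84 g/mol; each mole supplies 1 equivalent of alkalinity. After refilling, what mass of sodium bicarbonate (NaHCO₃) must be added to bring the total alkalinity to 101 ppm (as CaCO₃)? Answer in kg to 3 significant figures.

After draining 41% and refilling: 111 × 0.59 + 5 × 0.41 = 67.54 ppm.
Deficit to target: 101 − 67.54 = 33.46 mg/L.
As CaCO₃: 33.46 mg/L × 929,000 L = 31,080 g; ÷ 50 g/eq ÷ 1 = 621.7 mol NaHCO₃.
Mass: 621.7 × 84 = 52,220 g.

52.2 kg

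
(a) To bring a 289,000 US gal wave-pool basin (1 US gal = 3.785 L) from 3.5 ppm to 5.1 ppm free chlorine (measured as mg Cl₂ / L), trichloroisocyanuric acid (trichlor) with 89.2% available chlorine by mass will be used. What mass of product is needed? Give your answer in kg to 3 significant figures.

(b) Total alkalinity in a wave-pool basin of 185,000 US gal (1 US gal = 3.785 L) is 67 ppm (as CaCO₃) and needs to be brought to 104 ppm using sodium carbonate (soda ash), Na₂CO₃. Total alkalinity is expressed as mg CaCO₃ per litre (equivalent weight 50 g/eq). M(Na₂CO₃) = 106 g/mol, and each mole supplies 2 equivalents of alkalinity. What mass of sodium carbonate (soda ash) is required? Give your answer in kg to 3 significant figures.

(a) Volume: 289,000 US gal × 3.785 L/gal = 1,093,865 L.
(a) Chlorine deficit: 5.1 − 3.5 = 1.6 ppm = 1.6 mg/L as Cl₂.
(a) Cl₂ equivalent needed: 1.6 mg/L × 1,093,865 L = 1,750,000 mg = 1750 g.
(a) Product at 89.2% available chlorine: 1750 / 0.892 = 1962 g.

(b) Volume: 185,000 US gal × 3.785 L/gal = 700,225 L.
(b) Alkalinity to add: (104 − 67) = 37 mg/L as CaCO₃ × 700,225 L = 25,910 g as CaCO₃.
(b) Equivalents: 25,910 g ÷ 50 g/eq = 518.2 eq.
(b) Each mole of Na₂CO₃ supplies 2 eq, so 518.2 / 2 = 259.1 mol.
(b) Mass: 259.1 mol × 106 g/mol = 27,460 g.

(a) 1.96 kg; (b) 27.5 kg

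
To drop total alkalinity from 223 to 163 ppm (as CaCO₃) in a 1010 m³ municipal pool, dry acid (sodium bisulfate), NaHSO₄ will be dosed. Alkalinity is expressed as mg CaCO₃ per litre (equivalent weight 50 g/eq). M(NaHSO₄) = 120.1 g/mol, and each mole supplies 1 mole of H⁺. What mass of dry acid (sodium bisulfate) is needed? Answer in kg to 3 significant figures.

146 kg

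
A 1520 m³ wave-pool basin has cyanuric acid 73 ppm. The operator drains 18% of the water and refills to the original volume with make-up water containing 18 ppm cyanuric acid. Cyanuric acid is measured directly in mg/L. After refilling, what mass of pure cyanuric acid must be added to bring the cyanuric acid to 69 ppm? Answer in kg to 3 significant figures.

Volume: 1520 m³ = 1,520,000 L.
After draining 18% and refilling: 73 × 0.82 + 18 × 0.18 = 63.1 ppm.
Deficit to target: 69 − 63.1 = 5.9 mg/L.
Mass: 5.9 mg/L × 1,520,000 L = 8968 g cyanuric acid.

8.97 kg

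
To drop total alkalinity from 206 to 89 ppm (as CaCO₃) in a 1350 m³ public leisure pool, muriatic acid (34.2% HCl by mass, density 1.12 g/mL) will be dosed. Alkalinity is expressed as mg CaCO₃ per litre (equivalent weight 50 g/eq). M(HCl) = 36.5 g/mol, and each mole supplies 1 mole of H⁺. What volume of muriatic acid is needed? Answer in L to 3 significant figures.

301 L

Volume: 1350 m³ = 1,350,000 L.
Alkalinity to neutralize: (206 − 89) = 117 mg/L as CaCO₃ × 1,350,000 L = 158,000 g as CaCO₃.
Equivalents of H⁺ required: 158,000 ÷ 50 g/eq = 3159 eq = 3159 mol HCl.
Mass of HCl: 3159 × 36.5 = 115,300 g.
Mass of 34.2% solution: 115,300 / 0.342 = 337,100 g.
Volume: 337,100 g ÷ 1.12 g/mL = 301,000 mL.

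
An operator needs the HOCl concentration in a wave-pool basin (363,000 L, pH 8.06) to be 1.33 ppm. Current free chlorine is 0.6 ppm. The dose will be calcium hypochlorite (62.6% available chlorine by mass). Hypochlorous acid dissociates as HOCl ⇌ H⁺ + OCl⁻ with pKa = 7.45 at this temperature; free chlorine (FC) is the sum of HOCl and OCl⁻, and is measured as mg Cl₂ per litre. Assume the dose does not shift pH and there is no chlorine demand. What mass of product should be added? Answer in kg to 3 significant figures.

3.57 kg

[OCl⁻]/[HOCl] = 10^(pH − pKa) = 10^(8.06 − 7.45) = 4.074; fraction as HOCl = 1/(1 + 4.074) = 0.1971.
Free chlorine required for 1.33 ppm HOCl: 1.33 / 0.1971 = 6.748 ppm.
FC to add: 6.748 − 0.6 = 6.148 mg/L as Cl₂.
Cl₂ equivalent: 6.148 mg/L × 363,000 L = 2232 g.
Product at 62.6% available Cl: 2232 / 0.626 = 3565 g.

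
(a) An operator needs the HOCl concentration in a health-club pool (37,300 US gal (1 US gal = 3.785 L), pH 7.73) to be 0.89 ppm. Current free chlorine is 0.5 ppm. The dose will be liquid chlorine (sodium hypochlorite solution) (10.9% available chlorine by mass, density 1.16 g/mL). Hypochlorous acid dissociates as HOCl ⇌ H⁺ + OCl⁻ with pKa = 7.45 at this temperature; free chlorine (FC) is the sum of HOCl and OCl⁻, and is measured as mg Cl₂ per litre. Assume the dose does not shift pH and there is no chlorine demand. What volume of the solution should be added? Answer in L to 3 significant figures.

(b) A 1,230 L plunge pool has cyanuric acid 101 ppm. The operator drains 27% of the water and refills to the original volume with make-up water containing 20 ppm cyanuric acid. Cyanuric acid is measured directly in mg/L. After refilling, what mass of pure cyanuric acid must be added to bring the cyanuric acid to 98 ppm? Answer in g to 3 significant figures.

(a) 2.33 L; (b) 23.2 g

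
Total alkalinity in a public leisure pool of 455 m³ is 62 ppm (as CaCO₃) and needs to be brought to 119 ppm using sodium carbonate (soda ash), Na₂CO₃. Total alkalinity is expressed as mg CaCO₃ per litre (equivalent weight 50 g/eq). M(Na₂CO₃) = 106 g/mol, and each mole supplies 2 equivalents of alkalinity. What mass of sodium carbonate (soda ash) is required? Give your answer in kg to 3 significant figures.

27.5 kg

Volume: 455 m³ = 455,000 L.
Alkalinity to add: (119 − 62) = 57 mg/L as CaCO₃ × 455,000 L = 25,940 g as CaCO₃.
Equivalents: 25,940 g ÷ 50 g/eq = 518.7 eq.
Each mole of Na₂CO₃ supplies 2 eq, so 518.7 / 2 = 259.4 mol.
Mass: 259.4 mol × 106 g/mol = 27,490 g.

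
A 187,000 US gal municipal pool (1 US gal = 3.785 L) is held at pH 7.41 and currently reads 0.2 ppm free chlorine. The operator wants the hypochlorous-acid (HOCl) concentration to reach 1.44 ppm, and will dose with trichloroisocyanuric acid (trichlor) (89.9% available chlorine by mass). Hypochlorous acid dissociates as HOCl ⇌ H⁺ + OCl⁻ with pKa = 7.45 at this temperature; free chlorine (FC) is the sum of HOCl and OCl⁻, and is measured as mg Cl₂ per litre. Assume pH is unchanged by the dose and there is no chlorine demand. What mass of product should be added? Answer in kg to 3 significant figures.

2.01 kg

Volume: 187,000 US gal × 3.785 L/gal = 707,795 L.
[OCl⁻]/[HOCl] = 10^(pH − pKa) = 10^(7.41 − 7.45) = 0.912; fraction as HOCl = 1/(1 + 0.912) = 0.523.
Free chlorine required for 1.44 ppm HOCl: 1.44 / 0.523 = 2.753 ppm.
FC to add: 2.753 − 0.2 = 2.553 mg/L as Cl₂.
Cl₂ equivalent: 2.553 mg/L × 707,795 L = 1807 g.
Product at 89.9% available Cl: 1807 / 0.899 = 2010 g.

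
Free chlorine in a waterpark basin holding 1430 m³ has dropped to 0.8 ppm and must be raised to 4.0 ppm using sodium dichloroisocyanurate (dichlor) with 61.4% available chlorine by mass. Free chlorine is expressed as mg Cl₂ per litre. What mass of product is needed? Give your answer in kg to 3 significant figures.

7.45 kg

Volume: 1430 m³ = 1,430,000 L.
Chlorine deficit: 4.0 − 0.8 = 3.2 ppm = 3.2 mg/L as Cl₂.
Cl₂ equivalent needed: 3.2 mg/L × 1,430,000 L = 4,576,000 mg = 4576 g.
Product at 61.4% available chlorine: 4576 / 0.614 = 7453 g.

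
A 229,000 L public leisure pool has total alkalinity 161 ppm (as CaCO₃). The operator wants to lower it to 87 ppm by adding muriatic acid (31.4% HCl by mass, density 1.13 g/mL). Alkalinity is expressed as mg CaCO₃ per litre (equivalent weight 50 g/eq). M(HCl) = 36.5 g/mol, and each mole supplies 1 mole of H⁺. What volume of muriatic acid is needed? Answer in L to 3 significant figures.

Alkalinity to neutralize: (161 − 87) = 74 mg/L as CaCO₃ × 229,000 L = 16,950 g as CaCO₃.
Equivalents of H⁺ required: 16,950 ÷ 50 g/eq = 338.9 eq = 338.9 mol HCl.
Mass of HCl: 338.9 × 36.5 = 12,370 g.
Mass of 31.4% solution: 12,370 / 0.314 = 39,400 g.
Volume: 39,400 g ÷ 1.13 g/mL = 34,860 mL.

34.9 L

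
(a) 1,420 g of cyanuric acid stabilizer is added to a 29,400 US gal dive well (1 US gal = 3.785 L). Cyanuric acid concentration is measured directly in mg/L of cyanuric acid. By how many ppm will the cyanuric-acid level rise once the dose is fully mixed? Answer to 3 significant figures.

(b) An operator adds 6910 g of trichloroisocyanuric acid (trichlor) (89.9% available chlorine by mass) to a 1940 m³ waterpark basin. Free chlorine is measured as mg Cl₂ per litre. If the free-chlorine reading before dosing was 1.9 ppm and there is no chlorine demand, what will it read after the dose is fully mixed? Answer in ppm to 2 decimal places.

(a) Volume: 29,400 US gal × 3.785 L/gal = 111,279 L.
(a) Rise: 1,420 g / 111,279 L × 1000 = 12.76 mg/L.

(b) Volume: 1940 m³ = 1,940,000 L.
(b) Available chlorine delivered: 6910 g × 0.899 = 6212 g as Cl₂.
(b) Concentration rise: 6212 g / 1,940,000 L = 3.202 mg/L = 3.20 ppm.
(b) Final FC: 1.9 + 3.20 = 5.10 ppm.

(a) 12.8 ppm; (b) 5.10 ppm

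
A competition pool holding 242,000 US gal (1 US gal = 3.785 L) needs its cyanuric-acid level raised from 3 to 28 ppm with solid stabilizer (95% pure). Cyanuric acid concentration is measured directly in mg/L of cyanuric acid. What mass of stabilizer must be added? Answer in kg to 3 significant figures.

24.1 kg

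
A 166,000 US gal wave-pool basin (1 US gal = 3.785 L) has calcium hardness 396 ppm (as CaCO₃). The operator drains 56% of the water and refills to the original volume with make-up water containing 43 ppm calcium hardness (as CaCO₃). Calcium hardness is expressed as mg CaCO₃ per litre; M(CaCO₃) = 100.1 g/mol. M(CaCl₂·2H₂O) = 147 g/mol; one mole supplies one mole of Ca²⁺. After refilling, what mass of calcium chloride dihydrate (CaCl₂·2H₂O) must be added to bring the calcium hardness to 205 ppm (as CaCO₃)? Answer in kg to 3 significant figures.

Volume: 166,000 US gal × 3.785 L/gal = 628,310 L.
After draining 56% and refilling: 396 × 0.44 + 43 × 0.56 = 198.32 ppm.
Deficit to target: 205 − 198.32 = 6.68 mg/L.
As CaCO₃: 6.68 mg/L × 628,310 L = 4197 g; ÷ 100.1 = 41.93 mol Ca²⁺.
Mass: 41.93 × 147 = 6164 g.

6.16 kg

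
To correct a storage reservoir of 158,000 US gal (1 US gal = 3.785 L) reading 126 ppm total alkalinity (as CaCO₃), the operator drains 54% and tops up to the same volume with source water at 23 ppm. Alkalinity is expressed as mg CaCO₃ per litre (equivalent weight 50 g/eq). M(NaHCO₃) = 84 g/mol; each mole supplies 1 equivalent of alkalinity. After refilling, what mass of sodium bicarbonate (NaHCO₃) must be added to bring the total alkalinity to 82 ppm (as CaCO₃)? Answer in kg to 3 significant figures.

11.7 kg

Volume: 158,000 US gal × 3.785 L/gal = 598,030 L.
After draining 54% and refilling: 126 × 0.46 + 23 × 0.54 = 70.38 ppm.
Deficit to target: 82 − 70.38 = 11.62 mg/L.
As CaCO₃: 11.62 mg/L × 598,030 L = 6949 g; ÷ 50 g/eq ÷ 1 = 139 mol NaHCO₃.
Mass: 139 × 84 = 11,670 g.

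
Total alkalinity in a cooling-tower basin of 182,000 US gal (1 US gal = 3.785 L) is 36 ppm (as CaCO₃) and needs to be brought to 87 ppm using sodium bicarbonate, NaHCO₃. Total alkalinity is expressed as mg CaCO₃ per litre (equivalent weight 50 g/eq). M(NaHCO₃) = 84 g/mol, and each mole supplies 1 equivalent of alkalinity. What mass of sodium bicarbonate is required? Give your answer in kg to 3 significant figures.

Volume: 182,000 US gal × 3.785 L/gal = 688,870 L.
Alkalinity to add: (87 − 36) = 51 mg/L as CaCO₃ × 688,870 L = 35,130 g as CaCO₃.
Equivalents: 35,130 g ÷ 50 g/eq = 702.6 eq.
NaHCO₃ supplies 1 eq per mole → 702.6 mol.
Mass: 702.6 mol × 84 g/mol = 59,020 g.

59.0 kg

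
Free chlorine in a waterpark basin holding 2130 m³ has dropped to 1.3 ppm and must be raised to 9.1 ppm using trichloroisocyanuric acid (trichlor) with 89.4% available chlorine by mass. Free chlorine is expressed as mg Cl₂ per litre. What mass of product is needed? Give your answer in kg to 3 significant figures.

18.6 kg

Volume: 2130 m³ = 2,130,000 L.
Chlorine deficit: 9.1 − 1.3 = 7.8 ppm = 7.8 mg/L as Cl₂.
Cl₂ equivalent needed: 7.8 mg/L × 2,130,000 L = 16,610,000 mg = 16,610 g.
Product at 89.4% available chlorine: 16,610 / 0.894 = 18,580 g.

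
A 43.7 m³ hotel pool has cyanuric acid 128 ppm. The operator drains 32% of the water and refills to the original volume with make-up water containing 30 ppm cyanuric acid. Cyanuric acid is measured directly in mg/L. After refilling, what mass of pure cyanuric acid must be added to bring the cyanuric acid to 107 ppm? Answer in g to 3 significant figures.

Volume: 43.7 m³ = 43,700 L.
After draining 32% and refilling: 128 × 0.68 + 30 × 0.32 = 96.64 ppm.
Deficit to target: 107 − 96.64 = 10.36 mg/L.
Mass: 10.36 mg/L × 43,700 L = 452.7 g cyanuric acid.

453 g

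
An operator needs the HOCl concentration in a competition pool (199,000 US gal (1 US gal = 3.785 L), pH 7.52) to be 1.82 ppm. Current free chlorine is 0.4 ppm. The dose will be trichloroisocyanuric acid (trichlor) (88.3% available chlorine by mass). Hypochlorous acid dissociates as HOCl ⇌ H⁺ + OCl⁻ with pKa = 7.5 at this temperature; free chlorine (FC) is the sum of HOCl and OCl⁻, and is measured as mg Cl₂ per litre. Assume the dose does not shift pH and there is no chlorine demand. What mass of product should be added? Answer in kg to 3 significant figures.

2.84 kg

Volume: 199,000 US gal × 3.785 L/gal = 753,215 L.
[OCl⁻]/[HOCl] = 10^(pH − pKa) = 10^(7.52 − 7.5) = 1.047; fraction as HOCl = 1/(1 + 1.047) = 0.4885.
Free chlorine required for 1.82 ppm HOCl: 1.82 / 0.4885 = 3.726 ppm.
FC to add: 3.726 − 0.4 = 3.326 mg/L as Cl₂.
Cl₂ equivalent: 3.326 mg/L × 753,215 L = 2505 g.
Product at 88.3% available Cl: 2505 / 0.883 = 2837 g.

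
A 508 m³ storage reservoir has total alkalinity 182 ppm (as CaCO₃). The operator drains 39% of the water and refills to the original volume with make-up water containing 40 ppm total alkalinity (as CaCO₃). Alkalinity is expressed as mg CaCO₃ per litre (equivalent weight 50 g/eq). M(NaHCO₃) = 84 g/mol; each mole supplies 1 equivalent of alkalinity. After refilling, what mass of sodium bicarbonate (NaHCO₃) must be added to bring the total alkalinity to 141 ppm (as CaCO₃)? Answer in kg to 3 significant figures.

12.3 kg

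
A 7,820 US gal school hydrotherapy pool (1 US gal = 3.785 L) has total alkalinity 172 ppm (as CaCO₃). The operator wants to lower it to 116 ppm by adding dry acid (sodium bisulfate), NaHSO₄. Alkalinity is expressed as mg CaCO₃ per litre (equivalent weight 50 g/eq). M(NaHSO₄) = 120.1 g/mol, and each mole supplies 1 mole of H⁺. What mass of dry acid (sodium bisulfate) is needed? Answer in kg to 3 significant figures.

3.98 kg

Volume: 7,820 US gal × 3.785 L/gal = 29,599 L.
Alkalinity to neutralize: (172 − 116) = 56 mg/L as CaCO₃ × 29,599 L = 1658 g as CaCO₃.
Equivalents of H⁺ required: 1658 ÷ 50 g/eq = 33.15 eq = 33.15 mol NaHSO₄.
Mass of NaHSO₄: 33.15 × 120.1 = 3981 g.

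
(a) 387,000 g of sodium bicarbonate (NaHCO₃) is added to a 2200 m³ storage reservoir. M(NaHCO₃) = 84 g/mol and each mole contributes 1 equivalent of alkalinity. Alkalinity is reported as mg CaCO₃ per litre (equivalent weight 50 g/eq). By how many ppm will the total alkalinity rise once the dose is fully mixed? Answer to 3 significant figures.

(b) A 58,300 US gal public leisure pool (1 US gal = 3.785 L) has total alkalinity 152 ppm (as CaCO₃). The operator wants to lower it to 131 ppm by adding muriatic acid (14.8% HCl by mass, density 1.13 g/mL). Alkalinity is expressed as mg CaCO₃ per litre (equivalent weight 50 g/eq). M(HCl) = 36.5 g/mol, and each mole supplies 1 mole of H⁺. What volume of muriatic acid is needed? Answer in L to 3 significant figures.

(a) 105 ppm; (b) 20.2 L

(a) Volume: 2200 m³ = 2,200,000 L.
(a) Moles of NaHCO₃: 387,000 g ÷ 84 g/mol = 4607 mol → 4607 eq of alkalinity.
(a) As CaCO₃: 4607 eq × 50 g/eq = 230,400 g.
(a) Rise: 230,400 g / 2,200,000 L × 1000 = 104.7 mg/L.

(b) Volume: 58,300 US gal × 3.785 L/gal = 220,666 L.
(b) Alkalinity to neutralize: (152 − 131) = 21 mg/L as CaCO₃ × 220,666 L = 4634 g as CaCO₃.
(b) Equivalents of H⁺ required: 4634 ÷ 50 g/eq = 92.68 eq = 92.68 mol HCl.
(b) Mass of HCl: 92.68 × 36.5 = 3383 g.
(b) Mass of 14.8% solution: 3383 / 0.148 = 22,860 g.
(b) Volume: 22,860 g ÷ 1.13 g/mL = 20,230 mL.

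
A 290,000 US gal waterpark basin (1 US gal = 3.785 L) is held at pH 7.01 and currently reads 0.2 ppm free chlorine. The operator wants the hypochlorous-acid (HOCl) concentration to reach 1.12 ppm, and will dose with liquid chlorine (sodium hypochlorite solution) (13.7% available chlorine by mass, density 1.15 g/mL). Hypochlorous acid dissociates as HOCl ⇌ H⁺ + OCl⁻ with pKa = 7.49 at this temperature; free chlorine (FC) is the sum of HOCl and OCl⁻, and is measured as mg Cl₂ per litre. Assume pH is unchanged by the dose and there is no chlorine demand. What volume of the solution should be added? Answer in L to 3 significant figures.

8.99 L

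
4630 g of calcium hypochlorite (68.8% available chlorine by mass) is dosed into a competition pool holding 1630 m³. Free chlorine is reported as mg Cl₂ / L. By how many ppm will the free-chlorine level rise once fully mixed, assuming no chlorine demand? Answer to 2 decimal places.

Volume: 1630 m³ = 1,630,000 L.
Available chlorine delivered: 4630 g × 0.688 = 3185 g as Cl₂.
Concentration rise: 3185 g / 1,630,000 L = 1.954 mg/L = 1.95 ppm.

1.95 ppm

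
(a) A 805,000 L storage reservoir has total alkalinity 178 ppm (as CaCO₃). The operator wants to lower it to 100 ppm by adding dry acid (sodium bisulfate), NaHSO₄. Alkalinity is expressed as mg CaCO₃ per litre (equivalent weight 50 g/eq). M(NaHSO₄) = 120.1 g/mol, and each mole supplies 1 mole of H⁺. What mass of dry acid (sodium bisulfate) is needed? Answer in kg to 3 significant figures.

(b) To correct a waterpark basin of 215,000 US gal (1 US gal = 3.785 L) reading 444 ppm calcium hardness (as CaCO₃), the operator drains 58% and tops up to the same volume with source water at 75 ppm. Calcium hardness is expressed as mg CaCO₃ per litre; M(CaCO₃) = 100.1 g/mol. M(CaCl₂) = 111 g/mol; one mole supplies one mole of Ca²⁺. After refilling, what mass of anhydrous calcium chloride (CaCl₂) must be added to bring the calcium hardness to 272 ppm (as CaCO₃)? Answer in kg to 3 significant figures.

(a) 151 kg; (b) 37.9 kg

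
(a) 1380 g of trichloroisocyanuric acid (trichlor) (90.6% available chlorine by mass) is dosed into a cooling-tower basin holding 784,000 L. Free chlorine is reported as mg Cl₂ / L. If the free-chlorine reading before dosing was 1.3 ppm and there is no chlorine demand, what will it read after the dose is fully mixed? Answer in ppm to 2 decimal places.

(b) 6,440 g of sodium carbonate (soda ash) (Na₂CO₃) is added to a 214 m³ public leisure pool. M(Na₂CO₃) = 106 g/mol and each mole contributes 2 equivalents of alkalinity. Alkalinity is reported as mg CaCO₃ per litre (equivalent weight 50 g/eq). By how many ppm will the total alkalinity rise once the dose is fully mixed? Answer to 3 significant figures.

(a) 2.89 ppm; (b) 28.4 ppm

(a) Available chlorine delivered: 1380 g × 0.906 = 1250 g as Cl₂.
(a) Concentration rise: 1250 g / 784,000 L = 1.595 mg/L = 1.59 ppm.
(a) Final FC: 1.3 + 1.59 = 2.89 ppm.

(b) Volume: 214 m³ = 214,000 L.
(b) Moles of Na₂CO₃: 6,440 g ÷ 106 g/mol = 60.75 mol → 121.5 eq of alkalinity.
(b) As CaCO₃: 121.5 eq × 50 g/eq = 6075 g.
(b) Rise: 6075 g / 214,000 L × 1000 = 28.39 mg/L.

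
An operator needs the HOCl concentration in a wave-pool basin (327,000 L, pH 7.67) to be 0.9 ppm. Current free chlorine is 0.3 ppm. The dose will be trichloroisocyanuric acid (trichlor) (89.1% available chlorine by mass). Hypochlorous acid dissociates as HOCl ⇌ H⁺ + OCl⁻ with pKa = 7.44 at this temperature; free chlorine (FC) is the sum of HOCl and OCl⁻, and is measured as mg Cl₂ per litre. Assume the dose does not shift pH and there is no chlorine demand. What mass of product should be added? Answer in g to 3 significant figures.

781 g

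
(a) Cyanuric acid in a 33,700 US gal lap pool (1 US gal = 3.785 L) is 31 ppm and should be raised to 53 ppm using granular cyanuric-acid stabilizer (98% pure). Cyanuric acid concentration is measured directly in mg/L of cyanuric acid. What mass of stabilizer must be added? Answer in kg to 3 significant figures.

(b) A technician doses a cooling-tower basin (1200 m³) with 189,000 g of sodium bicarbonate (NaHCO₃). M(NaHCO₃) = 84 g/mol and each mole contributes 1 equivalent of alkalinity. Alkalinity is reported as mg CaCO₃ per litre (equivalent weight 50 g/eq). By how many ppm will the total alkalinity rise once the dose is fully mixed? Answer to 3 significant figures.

(a) 2.86 kg; (b) 93.8 ppm

(a) Volume: 33,700 US gal × 3.785 L/gal = 127,554 L.
(a) CYA to add: (53 − 31) = 22 mg/L × 127,554 L = 2806 g cyanuric acid.
(a) At 98% purity: 2806 / 0.98 = 2863 g product.

(b) Volume: 1200 m³ = 1,200,000 L.
(b) Moles of NaHCO₃: 189,000 g ÷ 84 g/mol = 2250 mol → 2250 eq of alkalinity.
(b) As CaCO₃: 2250 eq × 50 g/eq = 112,500 g.
(b) Rise: 112,500 g / 1,200,000 L × 1000 = 93.75 mg/L.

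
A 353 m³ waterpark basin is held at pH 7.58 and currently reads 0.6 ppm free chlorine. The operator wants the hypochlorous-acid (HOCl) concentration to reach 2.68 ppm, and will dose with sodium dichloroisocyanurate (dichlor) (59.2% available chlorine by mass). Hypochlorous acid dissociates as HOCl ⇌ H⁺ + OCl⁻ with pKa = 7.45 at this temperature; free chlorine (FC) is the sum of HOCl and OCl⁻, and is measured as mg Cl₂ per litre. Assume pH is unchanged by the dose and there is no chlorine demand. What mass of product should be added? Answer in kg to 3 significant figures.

3.40 kg

Volume: 353 m³ = 353,000 L.
[OCl⁻]/[HOCl] = 10^(pH − pKa) = 10^(7.58 − 7.45) = 1.349; fraction as HOCl = 1/(1 + 1.349) = 0.4257.
Free chlorine required for 2.68 ppm HOCl: 2.68 / 0.4257 = 6.295 ppm.
FC to add: 6.295 − 0.6 = 5.695 mg/L as Cl₂.
Cl₂ equivalent: 5.695 mg/L × 353,000 L = 2010 g.
Product at 59.2% available Cl: 2010 / 0.592 = 3396 g.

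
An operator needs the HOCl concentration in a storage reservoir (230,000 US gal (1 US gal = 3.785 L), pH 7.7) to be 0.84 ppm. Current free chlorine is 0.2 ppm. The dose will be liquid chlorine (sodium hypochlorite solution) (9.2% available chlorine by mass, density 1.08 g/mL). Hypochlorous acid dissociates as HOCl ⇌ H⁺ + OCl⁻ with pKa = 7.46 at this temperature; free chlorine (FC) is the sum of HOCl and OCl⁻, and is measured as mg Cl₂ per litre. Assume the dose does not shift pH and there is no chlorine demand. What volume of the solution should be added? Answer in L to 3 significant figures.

Volume: 230,000 US gal × 3.785 L/gal = 870,550 L.
[OCl⁻]/[HOCl] = 10^(pH − pKa) = 10^(7.7 − 7.46) = 1.738; fraction as HOCl = 1/(1 + 1.738) = 0.3653.
Free chlorine required for 0.84 ppm HOCl: 0.84 / 0.3653 = 2.3 ppm.
FC to add: 2.3 − 0.2 = 2.1 mg/L as Cl₂.
Cl₂ equivalent: 2.1 mg/L × 870,550 L = 1828 g.
Product at 9.2% available Cl: 1828 / 0.092 = 19,870 g.
Volume: 19,870 g ÷ 1.08 g/mL = 18,400 mL.

18.4 L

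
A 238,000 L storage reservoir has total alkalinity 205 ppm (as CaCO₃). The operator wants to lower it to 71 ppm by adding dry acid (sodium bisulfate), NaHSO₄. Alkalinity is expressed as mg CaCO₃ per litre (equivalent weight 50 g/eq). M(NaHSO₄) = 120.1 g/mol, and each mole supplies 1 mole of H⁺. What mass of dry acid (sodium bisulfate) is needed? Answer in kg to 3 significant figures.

Alkalinity to neutralize: (205 − 71) = 134 mg/L as CaCO₃ × 238,000 L = 31,890 g as CaCO₃.
Equivalents of H⁺ required: 31,890 ÷ 50 g/eq = 637.8 eq = 637.8 mol NaHSO₄.
Mass of NaHSO₄: 637.8 × 120.1 = 76,600 g.

76.6 kg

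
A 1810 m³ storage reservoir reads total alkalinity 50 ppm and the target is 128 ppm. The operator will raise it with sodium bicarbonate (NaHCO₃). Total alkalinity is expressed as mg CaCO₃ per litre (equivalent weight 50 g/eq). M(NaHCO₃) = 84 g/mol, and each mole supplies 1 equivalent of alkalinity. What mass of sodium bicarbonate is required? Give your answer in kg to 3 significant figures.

Volume: 1810 m³ = 1,810,000 L.
Alkalinity to add: (128 − 50) = 78 mg/L as CaCO₃ × 1,810,000 L = 141,200 g as CaCO₃.
Equivalents: 141,200 g ÷ 50 g/eq = 2824 eq.
NaHCO₃ supplies 1 eq per mole → 2824 mol.
Mass: 2824 mol × 84 g/mol = 237,200 g.

237 kg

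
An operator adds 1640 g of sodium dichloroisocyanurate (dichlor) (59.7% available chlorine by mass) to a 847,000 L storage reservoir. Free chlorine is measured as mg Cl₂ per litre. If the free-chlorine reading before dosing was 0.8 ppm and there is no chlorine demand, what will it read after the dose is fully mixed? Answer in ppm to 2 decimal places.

Available chlorine delivered: 1640 g × 0.597 = 979.1 g as Cl₂.
Concentration rise: 979.1 g / 847,000 L = 1.156 mg/L = 1.16 ppm.
Final FC: 0.8 + 1.16 = 1.96 ppm.

1.96 ppm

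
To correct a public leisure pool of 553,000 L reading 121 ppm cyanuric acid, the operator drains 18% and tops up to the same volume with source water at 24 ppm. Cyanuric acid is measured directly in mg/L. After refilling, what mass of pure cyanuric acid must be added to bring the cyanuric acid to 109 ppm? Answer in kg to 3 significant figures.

After draining 18% and refilling: 121 × 0.82 + 24 × 0.18 = 103.54 ppm.
Deficit to target: 109 − 103.54 = 5.46 mg/L.
Mass: 5.46 mg/L × 553,000 L = 3019 g cyanuric acid.

3.02 kg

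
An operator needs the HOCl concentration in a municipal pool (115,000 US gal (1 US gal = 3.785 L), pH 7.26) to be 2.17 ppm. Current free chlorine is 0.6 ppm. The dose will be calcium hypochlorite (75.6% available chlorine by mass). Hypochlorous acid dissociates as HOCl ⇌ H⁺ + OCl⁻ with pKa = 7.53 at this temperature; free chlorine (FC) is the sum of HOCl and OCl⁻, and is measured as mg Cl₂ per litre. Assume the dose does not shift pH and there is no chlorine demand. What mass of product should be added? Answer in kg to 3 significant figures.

1.57 kg

Volume: 115,000 US gal × 3.785 L/gal = 435,275 L.
[OCl⁻]/[HOCl] = 10^(pH − pKa) = 10^(7.26 − 7.53) = 0.537; fraction as HOCl = 1/(1 + 0.537) = 0.6506.
Free chlorine required for 2.17 ppm HOCl: 2.17 / 0.6506 = 3.335 ppm.
FC to add: 3.335 − 0.6 = 2.735 mg/L as Cl₂.
Cl₂ equivalent: 2.735 mg/L × 435,275 L = 1191 g.
Product at 75.6% available Cl: 1191 / 0.756 = 1575 g.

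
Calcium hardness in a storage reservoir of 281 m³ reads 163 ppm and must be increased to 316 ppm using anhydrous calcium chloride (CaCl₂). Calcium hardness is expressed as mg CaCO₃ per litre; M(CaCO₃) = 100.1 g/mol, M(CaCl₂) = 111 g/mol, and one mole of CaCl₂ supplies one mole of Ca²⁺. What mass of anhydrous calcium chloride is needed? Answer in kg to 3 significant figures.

47.7 kg

Volume: 281 m³ = 281,000 L.
Hardness to add: (316 − 163) = 153 mg/L as CaCO₃ × 281,000 L = 42,990 g as CaCO₃.
Moles of Ca²⁺ (1 mol Ca²⁺ ≡ 1 mol CaCO₃): 42,990 / 100.1 g/mol = 429.5 mol.
Mass of CaCl₂: 429.5 × 111 = 47,670 g.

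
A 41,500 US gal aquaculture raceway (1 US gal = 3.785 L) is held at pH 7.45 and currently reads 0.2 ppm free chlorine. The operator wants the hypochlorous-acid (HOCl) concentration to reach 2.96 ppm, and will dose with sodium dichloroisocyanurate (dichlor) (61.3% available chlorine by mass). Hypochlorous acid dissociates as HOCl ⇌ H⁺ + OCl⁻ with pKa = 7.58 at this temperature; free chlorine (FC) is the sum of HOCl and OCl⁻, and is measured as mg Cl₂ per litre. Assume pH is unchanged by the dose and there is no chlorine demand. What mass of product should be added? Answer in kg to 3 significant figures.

1.27 kg

Volume: 41,500 US gal × 3.785 L/gal = 157,078 L.
[OCl⁻]/[HOCl] = 10^(pH − pKa) = 10^(7.45 − 7.58) = 0.7413; fraction as HOCl = 1/(1 + 0.7413) = 0.5743.
Free chlorine required for 2.96 ppm HOCl: 2.96 / 0.5743 = 5.154 ppm.
FC to add: 5.154 − 0.2 = 4.954 mg/L as Cl₂.
Cl₂ equivalent: 4.954 mg/L × 157,078 L = 778.2 g.
Product at 61.3% available Cl: 778.2 / 0.613 = 1270 g.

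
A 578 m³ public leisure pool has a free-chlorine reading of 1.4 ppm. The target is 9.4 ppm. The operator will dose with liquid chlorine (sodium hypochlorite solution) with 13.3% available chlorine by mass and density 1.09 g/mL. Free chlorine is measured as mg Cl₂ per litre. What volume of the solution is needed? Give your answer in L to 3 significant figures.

31.9 L

Volume: 578 m³ = 578,000 L.
Chlorine deficit: 9.4 − 1.4 = 8 ppm = 8 mg/L as Cl₂.
Cl₂ equivalent needed: 8 mg/L × 578,000 L = 4,624,000 mg = 4624 g.
Product at 13.3% available chlorine: 4624 / 0.133 = 34,770 g.
Volume at density 1.09 g/mL: 34,770 g ÷ 1.09 g/mL = 31,900 mL.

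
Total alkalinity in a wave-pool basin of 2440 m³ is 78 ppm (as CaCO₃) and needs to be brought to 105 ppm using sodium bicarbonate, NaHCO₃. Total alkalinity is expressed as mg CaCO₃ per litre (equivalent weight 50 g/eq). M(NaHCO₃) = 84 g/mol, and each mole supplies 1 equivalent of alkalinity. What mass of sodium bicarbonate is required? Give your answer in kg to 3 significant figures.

111 kg

Volume: 2440 m³ = 2,440,000 L.
Alkalinity to add: (105 − 78) = 27 mg/L as CaCO₃ × 2,440,000 L = 65,880 g as CaCO₃.
Equivalents: 65,880 g ÷ 50 g/eq = 1318 eq.
NaHCO₃ supplies 1 eq per mole → 1318 mol.
Mass: 1318 mol × 84 g/mol = 110,700 g.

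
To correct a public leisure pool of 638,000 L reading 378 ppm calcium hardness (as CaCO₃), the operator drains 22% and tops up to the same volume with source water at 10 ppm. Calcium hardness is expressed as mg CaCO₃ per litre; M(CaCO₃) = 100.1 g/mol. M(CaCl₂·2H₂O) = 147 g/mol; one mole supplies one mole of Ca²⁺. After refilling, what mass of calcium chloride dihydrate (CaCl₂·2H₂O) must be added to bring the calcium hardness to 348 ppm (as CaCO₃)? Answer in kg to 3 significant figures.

47.7 kg

After draining 22% and refilling: 378 × 0.78 + 10 × 0.22 = 297.04 ppm.
Deficit to target: 348 − 297.04 = 50.96 mg/L.
As CaCO₃: 50.96 mg/L × 638,000 L = 32,510 g; ÷ 100.1 = 324.8 mol Ca²⁺.
Mass: 324.8 × 147 = 47,750 g.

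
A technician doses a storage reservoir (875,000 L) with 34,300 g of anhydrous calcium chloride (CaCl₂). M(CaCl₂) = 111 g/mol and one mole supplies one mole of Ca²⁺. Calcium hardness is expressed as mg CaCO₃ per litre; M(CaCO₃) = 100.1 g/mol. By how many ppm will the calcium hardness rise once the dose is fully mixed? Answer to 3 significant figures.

35.4 ppm

Moles of Ca²⁺: 34,300 g ÷ 111 g/mol = 309 mol.
As CaCO₃: 309 mol × 100.1 g/mol = 30,930 g.
Rise: 30,930 g / 875,000 L × 1000 = 35.35 mg/L.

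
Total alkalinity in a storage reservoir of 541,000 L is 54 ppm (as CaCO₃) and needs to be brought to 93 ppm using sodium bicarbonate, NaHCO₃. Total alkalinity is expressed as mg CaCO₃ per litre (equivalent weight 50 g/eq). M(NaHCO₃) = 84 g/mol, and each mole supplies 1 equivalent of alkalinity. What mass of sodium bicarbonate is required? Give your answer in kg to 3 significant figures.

Alkalinity to add: (93 − 54) = 39 mg/L as CaCO₃ × 541,000 L = 21,100 g as CaCO₃.
Equivalents: 21,100 g ÷ 50 g/eq = 422 eq.
NaHCO₃ supplies 1 eq per mole → 422 mol.
Mass: 422 mol × 84 g/mol = 35,450 g.

35.4 kg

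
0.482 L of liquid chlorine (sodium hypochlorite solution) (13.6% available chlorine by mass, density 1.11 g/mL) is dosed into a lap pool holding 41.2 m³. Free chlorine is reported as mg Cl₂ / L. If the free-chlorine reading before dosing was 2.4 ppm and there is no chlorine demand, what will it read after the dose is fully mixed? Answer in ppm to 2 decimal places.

Volume: 41.2 m³ = 41,200 L.
Mass of solution: 0.482 L × 1000 mL/L × 1.11 g/mL = 535 g.
Available chlorine delivered: 535 g × 0.136 = 72.76 g as Cl₂.
Concentration rise: 72.76 g / 41,200 L = 1.766 mg/L = 1.77 ppm.
Final FC: 2.4 + 1.77 = 4.17 ppm.

4.17 ppm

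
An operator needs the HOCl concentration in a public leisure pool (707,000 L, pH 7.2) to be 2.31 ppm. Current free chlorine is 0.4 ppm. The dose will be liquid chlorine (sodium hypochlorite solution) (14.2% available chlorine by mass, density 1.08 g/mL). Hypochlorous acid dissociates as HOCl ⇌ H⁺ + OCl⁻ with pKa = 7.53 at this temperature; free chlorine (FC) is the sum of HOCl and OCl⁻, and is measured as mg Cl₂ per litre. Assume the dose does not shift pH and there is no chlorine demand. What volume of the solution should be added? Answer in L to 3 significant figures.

13.8 L

[OCl⁻]/[HOCl] = 10^(pH − pKa) = 10^(7.2 − 7.53) = 0.4677; fraction as HOCl = 1/(1 + 0.4677) = 0.6813.
Free chlorine required for 2.31 ppm HOCl: 2.31 / 0.6813 = 3.39 ppm.
FC to add: 3.39 − 0.4 = 2.99 mg/L as Cl₂.
Cl₂ equivalent: 2.99 mg/L × 707,000 L = 2114 g.
Product at 14.2% available Cl: 2114 / 0.142 = 14,890 g.
Volume: 14,890 g ÷ 1.08 g/mL = 13,790 mL.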